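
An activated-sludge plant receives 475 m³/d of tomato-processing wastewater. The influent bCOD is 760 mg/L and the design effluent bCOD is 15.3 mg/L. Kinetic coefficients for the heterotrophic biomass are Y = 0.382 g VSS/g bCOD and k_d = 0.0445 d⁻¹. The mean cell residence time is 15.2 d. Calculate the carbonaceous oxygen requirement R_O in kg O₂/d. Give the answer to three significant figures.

Observed yield with endogenous decay: Y_obs = Y / (1 + k_d·θ_c) = 0.382 / (1 + 0.0445 × 15.2) = 0.382 / 1.676 = 0.2279 g VSS/g bCOD.
ΔS = 760 − 15.3 = 744.7 mg/L, so the substrate removal rate is 475 × 744.7/1000 = 353.7 kg bCOD/d.
Net sludge production P_X = 0.2279 × 353.7 = 80.60 kg VSS/d.
R_O = Q·ΔS − 1.42 P_X = 353.7 − 114.5 = 239.3 kg O₂/d.

R_O ≈ 239 kg O₂/d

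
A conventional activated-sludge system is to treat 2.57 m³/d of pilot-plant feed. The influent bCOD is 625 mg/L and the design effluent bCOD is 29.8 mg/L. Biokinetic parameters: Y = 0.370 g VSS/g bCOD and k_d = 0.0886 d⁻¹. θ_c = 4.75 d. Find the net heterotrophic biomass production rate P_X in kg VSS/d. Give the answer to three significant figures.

Observed yield with endogenous decay: Y_obs = Y / (1 + k_d·θ_c) = 0.370 / (1 + 0.0886 × 4.75) = 0.370 / 1.421 = 0.2604 g VSS/g bCOD.
Mass of bCOD removed per day: Q(S₀ − S) = 2.57 × 595.2 g/m³ = 1.530 kg/d.
Biomass produced: P_X = Y_obs·Q·ΔS = 0.2604 × 1.530 ≈ 0.3983 kg VSS/d.

P_X ≈ 0.398 kg VSS/d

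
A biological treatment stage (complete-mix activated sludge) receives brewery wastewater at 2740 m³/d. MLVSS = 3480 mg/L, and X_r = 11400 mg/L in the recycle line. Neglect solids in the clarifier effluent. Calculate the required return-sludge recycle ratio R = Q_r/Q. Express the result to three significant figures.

R ≈ 0.439

Mass balance around the secondary clarifier (neglecting effluent solids): R = X / (X_r − X) = 3480 / (11400 − 3480) = 0.4394.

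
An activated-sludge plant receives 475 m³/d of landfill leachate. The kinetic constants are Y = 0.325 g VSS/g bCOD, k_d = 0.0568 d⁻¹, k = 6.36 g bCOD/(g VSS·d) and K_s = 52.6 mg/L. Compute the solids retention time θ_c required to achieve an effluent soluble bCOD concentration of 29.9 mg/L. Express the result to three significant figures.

θ_c ≈ 1.44 d

Specific growth rate at S = 29.9 mg/L: μ = YkS/(K_s+S) = 0.325·6.36·29.9/(52.6+29.9) = 0.7491 d⁻¹.
Then 1/θ_c = μ − k_d = 0.7491 − 0.0568 = 0.6923 d⁻¹, giving θ_c = 1.444 d.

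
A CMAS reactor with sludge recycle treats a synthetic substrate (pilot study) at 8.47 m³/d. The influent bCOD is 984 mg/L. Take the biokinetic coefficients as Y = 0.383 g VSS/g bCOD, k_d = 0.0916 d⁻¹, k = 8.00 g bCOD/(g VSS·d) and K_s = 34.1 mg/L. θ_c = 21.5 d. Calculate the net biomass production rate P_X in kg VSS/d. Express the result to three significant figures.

P_X ≈ 1.07 kg VSS/d

Effluent substrate depends only on kinetics and SRT: S = K_s(1 + k_d θ_c) / [θ_c(Yk − k_d) − 1] = 34.1 × (1 + 0.0916 × 21.5) / [21.5 × (0.383 × 8.00 − 0.0916) − 1] = 101.3 / 62.91 = 1.610 mg/L.
Observed yield with endogenous decay: Y_obs = Y / (1 + k_d·θ_c) = 0.383 / (1 + 0.0916 × 21.5) = 0.383 / 2.969 = 0.1290 g VSS/g bCOD.
ΔS = 984 − 1.61 = 982.4 mg/L, so the substrate removal rate is 8.47 × 982.4/1000 = 8.321 kg bCOD/d.
Net biomass production P_X = Y_obs × Q·(S₀ − S) = 0.1290 × 8.321 = 1.073 kg VSS/d.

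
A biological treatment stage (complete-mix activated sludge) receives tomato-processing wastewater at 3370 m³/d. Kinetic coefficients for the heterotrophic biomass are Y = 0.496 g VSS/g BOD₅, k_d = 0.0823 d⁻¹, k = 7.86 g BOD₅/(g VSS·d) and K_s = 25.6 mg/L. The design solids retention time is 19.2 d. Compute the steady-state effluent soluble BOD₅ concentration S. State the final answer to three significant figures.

From the Monod/SRT balance for a CMAS, S = K_s·(1+k_d θ_c)/[θ_c·(Y k − k_d) − 1] = 25.6 × (1 + 0.0823 × 19.2) / [19.2 × (0.496 × 7.86 − 0.0823) − 1] = 66.05 / 72.27 = 0.9139 mg/L.

S ≈ 0.914 mg/L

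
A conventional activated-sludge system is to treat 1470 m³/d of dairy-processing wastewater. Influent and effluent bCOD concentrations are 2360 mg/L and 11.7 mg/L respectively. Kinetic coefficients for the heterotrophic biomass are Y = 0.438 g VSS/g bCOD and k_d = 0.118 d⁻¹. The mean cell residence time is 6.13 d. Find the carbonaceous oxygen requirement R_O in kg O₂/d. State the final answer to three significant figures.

R_O ≈ 2210 kg O₂/d

Observed yield with endogenous decay: Y_obs = Y / (1 + k_d·θ_c) = 0.438 / (1 + 0.118 × 6.13) = 0.438 / 1.723 = 0.2542 g VSS/g bCOD.
Q·(S₀ − S) = 1470 × (2360 − 11.7) × 10⁻³ = 3452 kg/d removed.
Net sludge production P_X = 0.2542 × 3452 = 877.4 kg VSS/d.
R_O = Q·ΔS − 1.42 P_X = 3452 − 1246 = 2206 kg O₂/d.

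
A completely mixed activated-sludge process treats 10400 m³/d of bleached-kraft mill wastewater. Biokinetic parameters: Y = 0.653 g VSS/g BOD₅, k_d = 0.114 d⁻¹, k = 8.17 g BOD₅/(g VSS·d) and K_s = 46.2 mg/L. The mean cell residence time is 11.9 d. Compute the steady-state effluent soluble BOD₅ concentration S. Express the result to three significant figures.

S ≈ 1.78 mg/L

For a completely mixed reactor with recycle the Lawrence–McCarty relation gives S = K_s·(1 + k_d·θ_c) / [θ_c·(Y·k − k_d) − 1] = 46.2 × (1 + 0.114 × 11.9) / [11.9 × (0.653 × 8.17 − 0.114) − 1] = 108.9 / 61.13 = 1.781 mg/L.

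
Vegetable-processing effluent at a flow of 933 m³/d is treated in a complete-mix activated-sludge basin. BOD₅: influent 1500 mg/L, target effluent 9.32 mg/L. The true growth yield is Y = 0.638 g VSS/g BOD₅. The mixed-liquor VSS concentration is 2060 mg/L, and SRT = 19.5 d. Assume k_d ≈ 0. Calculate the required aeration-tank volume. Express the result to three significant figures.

With k_d = 0 the design equation reduces to V = Y Q (S₀−S) θ_c / X = 0.638 × 933 × (1500 − 9.32) × 19.5 / 2060 = 8400 m³.

V ≈ 8400 m³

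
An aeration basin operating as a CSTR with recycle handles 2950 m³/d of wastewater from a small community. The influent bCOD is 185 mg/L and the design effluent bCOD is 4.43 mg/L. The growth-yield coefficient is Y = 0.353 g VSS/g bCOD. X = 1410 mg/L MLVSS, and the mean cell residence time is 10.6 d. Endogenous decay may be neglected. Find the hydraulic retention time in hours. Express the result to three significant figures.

With k_d = 0 the design equation reduces to V = Y Q (S₀−S) θ_c / X = 0.353 × 2950 × (185 − 4.43) × 10.6 / 1410 = 1414 m³.
Hydraulic retention time τ = V/Q = 1414 / 2950 = 0.4792 d = 11.50 h.

τ ≈ 11.5 h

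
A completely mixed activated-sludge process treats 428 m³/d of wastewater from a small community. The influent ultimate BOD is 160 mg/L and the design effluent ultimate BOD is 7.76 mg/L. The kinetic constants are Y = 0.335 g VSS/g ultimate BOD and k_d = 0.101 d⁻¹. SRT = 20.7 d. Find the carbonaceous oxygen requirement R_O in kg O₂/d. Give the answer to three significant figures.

Y_obs = Y / (1 + k_d θ_c) = 0.335 / (1 + 0.101 × 20.7) = 0.335 / 3.091 = 0.1084.
Mass of ultimate BOD removed per day: Q(S₀ − S) = 428 × 152.2 g/m³ = 65.16 kg/d.
Net sludge production P_X = 0.1084 × 65.16 = 7.063 kg VSS/d.
Carbonaceous O₂ demand = substrate oxidised − cell-mass equivalent = 65.16 − 1.42 × 7.063 = 55.13 kg O₂/d.

R_O ≈ 55.1 kg O₂/d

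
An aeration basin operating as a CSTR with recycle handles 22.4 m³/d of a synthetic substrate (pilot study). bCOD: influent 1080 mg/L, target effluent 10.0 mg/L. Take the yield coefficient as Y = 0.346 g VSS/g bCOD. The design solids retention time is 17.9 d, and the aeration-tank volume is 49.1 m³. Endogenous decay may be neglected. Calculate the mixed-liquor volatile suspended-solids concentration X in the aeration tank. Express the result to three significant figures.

X ≈ 3020 mg/L

From V·X = Y·Q·(S₀ − S)·θ_c (decay neglected): X = 0.346 × 22.4 × (1080 − 10.0) × 17.9 / 49.1 = 3023 mg/L.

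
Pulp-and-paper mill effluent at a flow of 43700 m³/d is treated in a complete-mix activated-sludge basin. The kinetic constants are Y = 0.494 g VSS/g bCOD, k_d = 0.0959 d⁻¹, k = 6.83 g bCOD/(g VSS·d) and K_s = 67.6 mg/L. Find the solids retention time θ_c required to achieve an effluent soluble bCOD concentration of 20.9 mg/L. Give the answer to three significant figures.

Specific growth rate at S = 20.9 mg/L: μ = YkS/(K_s+S) = 0.494·6.83·20.9/(67.6+20.9) = 0.7968 d⁻¹.
θ_c = 1/(μ − k_d) = 1/(0.7968 − 0.0959) = 1/0.7009 = 1.427 d.

θ_c ≈ 1.43 d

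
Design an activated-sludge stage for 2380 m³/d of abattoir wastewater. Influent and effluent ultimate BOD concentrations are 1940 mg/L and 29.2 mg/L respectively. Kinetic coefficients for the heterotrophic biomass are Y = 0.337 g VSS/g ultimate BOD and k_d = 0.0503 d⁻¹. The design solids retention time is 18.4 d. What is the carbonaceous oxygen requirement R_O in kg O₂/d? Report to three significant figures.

R_O ≈ 3420 kg O₂/d

Correct the yield for decay: Y_obs = Y/(1 + k_d θ_c) = 0.337 / (1 + 0.0503 × 18.4) = 0.337 / 1.926 = 0.1750.
ΔS = 1940 − 29.2 = 1911 mg/L, so the substrate removal rate is 2380 × 1911/1000 = 4548 kg ultimate BOD/d.
Biomass synthesised: P_X = Y_obs × 4548 = 795.9 kg VSS/d.
R_O = Q·ΔS − 1.42 P_X = 4548 − 1130 = 3417 kg O₂/d.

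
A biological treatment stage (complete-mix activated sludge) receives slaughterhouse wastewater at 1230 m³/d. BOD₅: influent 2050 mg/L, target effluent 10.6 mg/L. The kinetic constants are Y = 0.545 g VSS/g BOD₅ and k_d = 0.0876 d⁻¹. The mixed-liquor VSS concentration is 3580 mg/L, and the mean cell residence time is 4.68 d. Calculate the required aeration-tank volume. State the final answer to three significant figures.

V ≈ 1270 m³

Steady-state biomass mass balance: V·X·(1 + k_d·θ_c) = Y·Q·(S₀ − S)·θ_c, so V = 0.545 × 1230 × (2050 − 10.6) × 4.68 / [3580 × (1 + 0.0876 × 4.68)] = 6.4×10^6 / 5048 = 1268 m³.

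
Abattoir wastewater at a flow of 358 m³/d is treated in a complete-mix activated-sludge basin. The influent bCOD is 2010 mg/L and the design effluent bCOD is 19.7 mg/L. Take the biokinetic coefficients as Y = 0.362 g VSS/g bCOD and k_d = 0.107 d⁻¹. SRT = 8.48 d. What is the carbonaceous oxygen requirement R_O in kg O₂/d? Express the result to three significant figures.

The observed yield is Y_obs = Y/(1 + k_d·θ_c) = 0.362 / (1 + 0.107 × 8.48) = 0.362 / 1.907 = 0.1898 g VSS per g bCOD removed.
Q·(S₀ − S) = 358 × (2010 − 19.7) × 10⁻³ = 712.5 kg/d removed.
P_X = Y_obs·Q·(S₀ − S) = 0.1898 × 712.5 = 135.2 kg VSS/d.
R_O = Q·ΔS − 1.42 P_X = 712.5 − 192.0 = 520.5 kg O₂/d.

R_O ≈ 520 kg O₂/d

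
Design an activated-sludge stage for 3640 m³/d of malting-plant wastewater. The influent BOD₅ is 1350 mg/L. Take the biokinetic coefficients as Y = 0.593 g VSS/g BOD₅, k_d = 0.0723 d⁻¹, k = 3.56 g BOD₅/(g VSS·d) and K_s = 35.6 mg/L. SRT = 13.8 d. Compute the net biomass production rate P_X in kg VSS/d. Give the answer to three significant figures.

P_X ≈ 1460 kg VSS/d

For a completely mixed reactor with recycle the Lawrence–McCarty relation gives S = K_s·(1 + k_d·θ_c) / [θ_c·(Y·k − k_d) − 1] = 35.6 × (1 + 0.0723 × 13.8) / [13.8 × (0.593 × 3.56 − 0.0723) − 1] = 71.12 / 27.14 = 2.621 mg/L.
Correct the yield for decay: Y_obs = Y/(1 + k_d θ_c) = 0.593 / (1 + 0.0723 × 13.8) = 0.593 / 1.998 = 0.2968.
Q·(S₀ − S) = 3640 × (1350 − 2.62) × 10⁻³ = 4904 kg/d removed.
So the net sludge growth is P_X = 0.2968 × 4904 = 1456 kg VSS/d.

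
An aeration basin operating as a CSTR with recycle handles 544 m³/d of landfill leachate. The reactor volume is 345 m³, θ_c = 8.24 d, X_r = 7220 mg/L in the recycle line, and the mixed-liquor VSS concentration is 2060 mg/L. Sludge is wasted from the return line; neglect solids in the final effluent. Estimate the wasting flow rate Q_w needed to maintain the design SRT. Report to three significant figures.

Q_w ≈ 11.9 m³/d

Wasting from the return line (neglecting effluent solids): Q_w = V·X / (θ_c·X_r) = 345.0 × 2060 / (8.24 × 7220) = 11.95 m³/d.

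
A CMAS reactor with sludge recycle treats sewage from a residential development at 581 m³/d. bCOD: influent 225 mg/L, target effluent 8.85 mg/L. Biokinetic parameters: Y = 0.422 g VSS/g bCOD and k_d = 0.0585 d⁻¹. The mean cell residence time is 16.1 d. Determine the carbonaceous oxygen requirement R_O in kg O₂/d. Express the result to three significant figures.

R_O ≈ 86.8 kg O₂/d

Correct the yield for decay: Y_obs = Y/(1 + k_d θ_c) = 0.422 / (1 + 0.0585 × 16.1) = 0.422 / 1.942 = 0.2173.
Mass of bCOD removed per day: Q(S₀ − S) = 581 × 216.2 g/m³ = 125.6 kg/d.
Net sludge production P_X = 0.2173 × 125.6 = 27.29 kg VSS/d.
R_O = Q·(S₀ − S) − 1.42·P_X = 125.6 − 1.42 × 27.29 = 86.83 kg O₂/d.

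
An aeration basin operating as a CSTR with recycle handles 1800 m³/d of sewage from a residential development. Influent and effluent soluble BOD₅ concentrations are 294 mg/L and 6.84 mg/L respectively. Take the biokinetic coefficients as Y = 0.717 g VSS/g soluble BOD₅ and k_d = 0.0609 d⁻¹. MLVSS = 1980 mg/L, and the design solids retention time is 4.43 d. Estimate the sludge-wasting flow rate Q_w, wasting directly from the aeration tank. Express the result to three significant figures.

Rearranging the biomass balance for a CMAS with decay, V = Y·Q·ΔS·θ_c / [X·(1+k_d θ_c)] = 0.717 × 1800 × (294 − 6.84) × 4.43 / [1980 × (1 + 0.0609 × 4.43)] = 1.64×10^6 / 2514 = 653.0 m³.
For wasting at MLVSS concentration, Q_w = V/θ_c = 653.0/4.43 = 147.4 m³/d.

Q_w ≈ 147 m³/d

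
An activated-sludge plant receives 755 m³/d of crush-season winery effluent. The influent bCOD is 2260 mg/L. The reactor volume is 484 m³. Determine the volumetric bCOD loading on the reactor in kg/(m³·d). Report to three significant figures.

Applied bCOD load per unit volume = Q·S₀/V = (755 × 2260/1000)/484.0 = 3.525 kg bCOD·m⁻³·d⁻¹.

L_v ≈ 3.53 kg bCOD/(m³·d)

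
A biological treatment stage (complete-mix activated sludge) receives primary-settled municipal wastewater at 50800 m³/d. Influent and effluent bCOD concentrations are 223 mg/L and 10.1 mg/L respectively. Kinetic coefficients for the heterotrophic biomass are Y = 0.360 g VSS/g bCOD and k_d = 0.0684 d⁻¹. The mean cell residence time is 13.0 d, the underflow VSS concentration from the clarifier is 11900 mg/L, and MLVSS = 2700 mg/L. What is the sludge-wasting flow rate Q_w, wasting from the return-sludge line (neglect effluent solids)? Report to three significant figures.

From the SRT design equation V = Y Q (S₀−S) θ_c / [X (1 + k_d θ_c)] = 0.360 × 50800 × (223 − 10.1) × 13.0 / [2700 × (1 + 0.0684 × 13.0)] = 5.06×10^7 / 5101 = 9923 m³.
θ_c = V·X/(Q_w·X_r) when wasting from the recycle, so Q_w = V·X/(θ_c·X_r) = 9923 × 2700 / (13.0 × 11900) = 173.2 m³/d.

Q_w ≈ 173 m³/d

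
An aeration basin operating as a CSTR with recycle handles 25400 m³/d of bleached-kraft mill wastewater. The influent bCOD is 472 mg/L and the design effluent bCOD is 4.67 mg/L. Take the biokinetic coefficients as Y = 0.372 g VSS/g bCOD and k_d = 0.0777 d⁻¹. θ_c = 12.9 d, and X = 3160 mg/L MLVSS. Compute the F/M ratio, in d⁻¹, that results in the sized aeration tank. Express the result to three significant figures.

F/M ≈ 0.421 d⁻¹

Steady-state biomass mass balance: V·X·(1 + k_d·θ_c) = Y·Q·(S₀ − S)·θ_c, so V = 0.372 × 25400 × (472 − 4.67) × 12.9 / [3160 × (1 + 0.0777 × 12.9)] = 5.7×10^7 / 6327 = 9003 m³.
F/M = applied load / biomass = Q·S₀/(V·X) = 25400 × 472 / (9003 × 3160) = 0.4214 d⁻¹.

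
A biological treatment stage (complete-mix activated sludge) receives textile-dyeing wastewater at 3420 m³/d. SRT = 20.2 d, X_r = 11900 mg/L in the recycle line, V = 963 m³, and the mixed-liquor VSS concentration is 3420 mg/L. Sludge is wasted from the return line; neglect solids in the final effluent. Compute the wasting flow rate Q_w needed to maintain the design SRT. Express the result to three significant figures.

Q_w = (V·X)/(θ_c X_r) = 963.0 × 3420 / (20.2 × 11900) = 13.70 m³/d.

Q_w ≈ 13.7 m³/d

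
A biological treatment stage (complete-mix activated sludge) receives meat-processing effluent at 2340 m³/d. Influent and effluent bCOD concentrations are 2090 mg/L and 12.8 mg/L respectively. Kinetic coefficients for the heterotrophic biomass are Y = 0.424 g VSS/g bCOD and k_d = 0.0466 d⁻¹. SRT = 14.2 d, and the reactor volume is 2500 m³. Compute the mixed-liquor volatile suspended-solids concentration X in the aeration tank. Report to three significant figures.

X = Y·Q·ΔS·θ_c / [V·(1 + k_d θ_c)] = 0.424 × 2340 × (2090 − 12.8) × 14.2 / [2500 × (1 + 0.0466 × 14.2)] = 7045 mg/L.

X ≈ 7040 mg/L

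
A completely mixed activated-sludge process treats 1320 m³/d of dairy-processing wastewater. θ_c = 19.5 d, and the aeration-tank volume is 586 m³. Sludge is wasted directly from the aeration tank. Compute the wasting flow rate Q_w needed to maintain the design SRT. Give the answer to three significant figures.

Q_w ≈ 30.1 m³/d

For wasting at MLVSS concentration, Q_w = V/θ_c = 586.0/19.5 = 30.05 m³/d.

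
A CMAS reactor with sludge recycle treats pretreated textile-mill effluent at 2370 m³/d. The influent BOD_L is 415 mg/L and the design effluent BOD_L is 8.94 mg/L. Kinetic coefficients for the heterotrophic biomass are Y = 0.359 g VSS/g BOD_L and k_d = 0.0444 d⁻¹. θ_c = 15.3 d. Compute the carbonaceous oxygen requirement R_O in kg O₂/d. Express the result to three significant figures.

Observed yield with endogenous decay: Y_obs = Y / (1 + k_d·θ_c) = 0.359 / (1 + 0.0444 × 15.3) = 0.359 / 1.679 = 0.2138 g VSS/g BOD_L.
Mass of BOD_L removed per day: Q(S₀ − S) = 2370 × 406.1 g/m³ = 962.4 kg/d.
P_X = Y_obs·Q·(S₀ − S) = 0.2138 × 962.4 = 205.7 kg VSS/d.
Carbonaceous O₂ demand = substrate oxidised − cell-mass equivalent = 962.4 − 1.42 × 205.7 = 670.2 kg O₂/d.

R_O ≈ 670 kg O₂/d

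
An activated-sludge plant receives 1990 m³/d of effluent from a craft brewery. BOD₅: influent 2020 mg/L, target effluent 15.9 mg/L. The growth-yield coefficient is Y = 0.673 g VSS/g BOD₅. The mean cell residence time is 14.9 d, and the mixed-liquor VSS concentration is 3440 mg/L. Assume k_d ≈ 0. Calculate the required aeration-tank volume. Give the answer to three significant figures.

With k_d = 0 the design equation reduces to V = Y Q (S₀−S) θ_c / X = 0.673 × 1990 × (2020 − 15.9) × 14.9 / 3440 = 11626 m³.

V ≈ 11600 m³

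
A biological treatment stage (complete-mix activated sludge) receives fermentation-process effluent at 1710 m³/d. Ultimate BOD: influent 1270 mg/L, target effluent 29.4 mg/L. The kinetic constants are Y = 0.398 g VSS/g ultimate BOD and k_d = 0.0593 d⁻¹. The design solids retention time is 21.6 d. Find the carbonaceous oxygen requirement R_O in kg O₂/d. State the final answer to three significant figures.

R_O ≈ 1600 kg O₂/d

The observed yield is Y_obs = Y/(1 + k_d·θ_c) = 0.398 / (1 + 0.0593 × 21.6) = 0.398 / 2.281 = 0.1745 g VSS per g ultimate BOD removed.
Mass of ultimate BOD removed per day: Q(S₀ − S) = 1710 × 1241 g/m³ = 2121 kg/d.
Net sludge production P_X = 0.1745 × 2121 = 370.2 kg VSS/d.
Carbonaceous O₂ demand = substrate oxidised − cell-mass equivalent = 2121 − 1.42 × 370.2 = 1596 kg O₂/d.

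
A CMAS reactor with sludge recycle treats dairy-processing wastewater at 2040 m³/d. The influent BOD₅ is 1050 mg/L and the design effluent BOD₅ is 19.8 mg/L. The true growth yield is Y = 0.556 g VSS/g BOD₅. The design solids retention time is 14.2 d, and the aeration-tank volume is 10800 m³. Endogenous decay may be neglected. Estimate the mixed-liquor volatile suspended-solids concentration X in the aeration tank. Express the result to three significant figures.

X = Y·Q·ΔS·θ_c / V = 0.556 × 2040 × (1050 − 19.8) × 14.2 / 10800 = 1536 mg/L.

X ≈ 1540 mg/L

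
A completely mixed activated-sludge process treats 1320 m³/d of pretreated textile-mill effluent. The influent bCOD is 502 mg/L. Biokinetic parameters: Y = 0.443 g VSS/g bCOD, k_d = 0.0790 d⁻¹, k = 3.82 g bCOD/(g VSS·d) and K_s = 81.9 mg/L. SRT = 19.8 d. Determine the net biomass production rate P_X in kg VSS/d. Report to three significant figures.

Effluent substrate depends only on kinetics and SRT: S = K_s(1 + k_d θ_c) / [θ_c(Yk − k_d) − 1] = 81.9 × (1 + 0.0790 × 19.8) / [19.8 × (0.443 × 3.82 − 0.0790) − 1] = 210.0 / 30.94 = 6.787 mg/L.
Y_obs = Y / (1 + k_d θ_c) = 0.443 / (1 + 0.0790 × 19.8) = 0.443 / 2.564 = 0.1728.
Mass of bCOD removed per day: Q(S₀ − S) = 1320 × 495.2 g/m³ = 653.7 kg/d.
Net biomass production P_X = Y_obs × Q·(S₀ − S) = 0.1728 × 653.7 = 112.9 kg VSS/d.

P_X ≈ 113 kg VSS/d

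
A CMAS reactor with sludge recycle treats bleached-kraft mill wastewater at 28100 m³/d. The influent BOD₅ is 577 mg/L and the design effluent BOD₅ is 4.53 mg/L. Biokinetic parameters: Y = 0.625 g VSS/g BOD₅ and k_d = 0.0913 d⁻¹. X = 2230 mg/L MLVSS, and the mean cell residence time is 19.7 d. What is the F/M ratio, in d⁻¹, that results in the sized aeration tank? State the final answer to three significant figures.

Rearranging the biomass balance for a CMAS with decay, V = Y·Q·ΔS·θ_c / [X·(1+k_d θ_c)] = 0.625 × 28100 × (577 − 4.53) × 19.7 / [2230 × (1 + 0.0913 × 19.7)] = 1.98×10^8 / 6241 = 31736 m³.
F/M = applied load / biomass = Q·S₀/(V·X) = 28100 × 577 / (31736 × 2230) = 0.2291 d⁻¹.

F/M ≈ 0.229 d⁻¹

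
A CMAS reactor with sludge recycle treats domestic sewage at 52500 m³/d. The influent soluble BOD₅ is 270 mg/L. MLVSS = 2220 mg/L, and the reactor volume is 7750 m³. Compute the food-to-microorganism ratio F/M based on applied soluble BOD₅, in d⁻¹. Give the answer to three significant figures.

F/M ≈ 0.824 d⁻¹

F/M = Q·S₀ / (V·X) = 52500 × 270 / (7750 × 2220) = 0.8239 g soluble BOD₅·(g VSS·d)⁻¹.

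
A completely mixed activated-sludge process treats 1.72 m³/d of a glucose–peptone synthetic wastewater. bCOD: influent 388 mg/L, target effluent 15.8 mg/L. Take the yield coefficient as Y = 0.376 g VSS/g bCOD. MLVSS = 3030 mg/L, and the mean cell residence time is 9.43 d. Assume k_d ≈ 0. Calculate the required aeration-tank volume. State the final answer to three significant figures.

With k_d = 0 the design equation reduces to V = Y Q (S₀−S) θ_c / X = 0.376 × 1.72 × (388 − 15.8) × 9.43 / 3030 = 0.7491 m³.

V ≈ 0.749 m³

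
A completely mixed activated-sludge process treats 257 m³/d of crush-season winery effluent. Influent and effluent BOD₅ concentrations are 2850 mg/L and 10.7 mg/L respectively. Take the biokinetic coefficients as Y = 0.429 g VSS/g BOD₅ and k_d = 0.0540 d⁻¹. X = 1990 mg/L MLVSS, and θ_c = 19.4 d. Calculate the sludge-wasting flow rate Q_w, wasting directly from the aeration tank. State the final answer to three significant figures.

Steady-state biomass mass balance: V·X·(1 + k_d·θ_c) = Y·Q·(S₀ − S)·θ_c, so V = 0.429 × 257 × (2850 − 10.7) × 19.4 / [1990 × (1 + 0.0540 × 19.4)] = 6.07×10^6 / 4075 = 1490 m³.
Wasting from the aeration tank: Q_w = V / θ_c = 1490 / 19.4 = 76.83 m³/d.

Q_w ≈ 76.8 m³/d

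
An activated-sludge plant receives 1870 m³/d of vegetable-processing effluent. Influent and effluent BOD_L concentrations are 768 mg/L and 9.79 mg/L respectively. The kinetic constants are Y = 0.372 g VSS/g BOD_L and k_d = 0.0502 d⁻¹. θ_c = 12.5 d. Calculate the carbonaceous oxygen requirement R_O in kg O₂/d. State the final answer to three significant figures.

Observed yield with endogenous decay: Y_obs = Y / (1 + k_d·θ_c) = 0.372 / (1 + 0.0502 × 12.5) = 0.372 / 1.627 = 0.2286 g VSS/g BOD_L.
Substrate removed = Q·(S₀ − S) = 1870 m³/d × (768 − 9.79) g/m³ = 1.42×10^6 g/d = 1418 kg/d.
Net sludge production P_X = 0.2286 × 1418 = 324.1 kg VSS/d.
R_O = Q·(S₀ − S) − 1.42·P_X = 1418 − 1.42 × 324.1 = 957.7 kg O₂/d.

R_O ≈ 958 kg O₂/d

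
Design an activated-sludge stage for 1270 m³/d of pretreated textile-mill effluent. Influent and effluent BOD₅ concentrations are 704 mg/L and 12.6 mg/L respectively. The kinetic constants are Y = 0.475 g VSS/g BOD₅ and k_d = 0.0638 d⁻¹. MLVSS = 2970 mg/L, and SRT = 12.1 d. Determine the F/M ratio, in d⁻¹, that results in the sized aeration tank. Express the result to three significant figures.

F/M ≈ 0.314 d⁻¹

Steady-state biomass mass balance: V·X·(1 + k_d·θ_c) = Y·Q·(S₀ − S)·θ_c, so V = 0.475 × 1270 × (704 − 12.6) × 12.1 / [2970 × (1 + 0.0638 × 12.1)] = 5.05×10^6 / 5263 = 959.0 m³.
F/M = applied load / biomass = Q·S₀/(V·X) = 1270 × 704 / (959.0 × 2970) = 0.3139 d⁻¹.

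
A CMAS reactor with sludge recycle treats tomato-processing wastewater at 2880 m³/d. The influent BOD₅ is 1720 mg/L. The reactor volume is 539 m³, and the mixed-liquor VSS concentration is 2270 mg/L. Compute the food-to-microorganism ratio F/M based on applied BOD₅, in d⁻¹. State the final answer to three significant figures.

F/M ≈ 4.05 d⁻¹

F/M = applied load / biomass = Q·S₀/(V·X) = 2880 × 1720 / (539.0 × 2270) = 4.049 d⁻¹.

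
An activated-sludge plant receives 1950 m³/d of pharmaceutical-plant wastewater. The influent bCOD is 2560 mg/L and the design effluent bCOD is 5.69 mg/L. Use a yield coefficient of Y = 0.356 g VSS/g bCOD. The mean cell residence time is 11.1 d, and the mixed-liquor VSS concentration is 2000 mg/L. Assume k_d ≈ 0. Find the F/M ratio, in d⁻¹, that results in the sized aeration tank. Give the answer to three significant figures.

V·X = Y·Q·ΔS·θ_c gives V = 0.356 × 1950 × (2560 − 5.69) × 11.1 / 2000 = 9841 m³.
F/M = Q·S₀ / (V·X) = 1950 × 2560 / (9841 × 2000) = 0.2536 g bCOD·(g VSS·d)⁻¹.

F/M ≈ 0.254 d⁻¹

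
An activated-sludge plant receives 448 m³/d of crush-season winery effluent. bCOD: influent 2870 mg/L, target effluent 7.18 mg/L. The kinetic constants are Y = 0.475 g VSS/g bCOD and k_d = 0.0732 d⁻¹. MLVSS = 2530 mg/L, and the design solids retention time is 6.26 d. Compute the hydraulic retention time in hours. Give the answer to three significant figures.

τ ≈ 55.4 h

From the SRT design equation V = Y Q (S₀−S) θ_c / [X (1 + k_d θ_c)] = 0.475 × 448 × (2870 − 7.18) × 6.26 / [2530 × (1 + 0.0732 × 6.26)] = 3.81×10^6 / 3689 = 1034 m³.
Hydraulic retention time τ = V/Q = 1034 / 448 = 2.307 d = 55.38 h.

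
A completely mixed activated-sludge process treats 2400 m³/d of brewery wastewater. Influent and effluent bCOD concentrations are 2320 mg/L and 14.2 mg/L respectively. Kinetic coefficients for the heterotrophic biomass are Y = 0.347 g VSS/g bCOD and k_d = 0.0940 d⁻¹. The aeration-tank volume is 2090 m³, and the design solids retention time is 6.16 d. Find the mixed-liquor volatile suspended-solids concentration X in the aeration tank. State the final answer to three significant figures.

X ≈ 3580 mg/L

X = Y·Q·ΔS·θ_c / [V·(1 + k_d θ_c)] = 0.347 × 2400 × (2320 − 14.2) × 6.16 / [2090 × (1 + 0.0940 × 6.16)] = 3584 mg/L.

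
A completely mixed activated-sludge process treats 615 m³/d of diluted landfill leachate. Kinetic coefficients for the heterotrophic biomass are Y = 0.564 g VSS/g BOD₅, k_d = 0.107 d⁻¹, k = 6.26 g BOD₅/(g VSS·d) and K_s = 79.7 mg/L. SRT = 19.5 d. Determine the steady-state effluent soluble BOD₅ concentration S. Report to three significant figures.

From the Monod/SRT balance for a CMAS, S = K_s·(1+k_d θ_c)/[θ_c·(Y k − k_d) − 1] = 79.7 × (1 + 0.107 × 19.5) / [19.5 × (0.564 × 6.26 − 0.107) − 1] = 246.0 / 65.76 = 3.741 mg/L.

S ≈ 3.74 mg/L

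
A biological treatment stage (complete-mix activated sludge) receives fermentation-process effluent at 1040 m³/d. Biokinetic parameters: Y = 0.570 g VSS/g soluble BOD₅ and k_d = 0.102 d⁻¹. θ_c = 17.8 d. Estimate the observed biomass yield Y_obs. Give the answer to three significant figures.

Observed yield with endogenous decay: Y_obs = Y / (1 + k_d·θ_c) = 0.570 / (1 + 0.102 × 17.8) = 0.570 / 2.816 = 0.2024 g VSS/g soluble BOD₅.

Y_obs ≈ 0.202 g VSS/g soluble BOD₅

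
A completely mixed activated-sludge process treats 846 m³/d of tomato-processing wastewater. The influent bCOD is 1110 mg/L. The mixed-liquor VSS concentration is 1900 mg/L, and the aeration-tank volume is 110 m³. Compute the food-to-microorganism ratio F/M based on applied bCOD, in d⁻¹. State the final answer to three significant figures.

F/M = Q·S₀ / (V·X) = 846 × 1110 / (110.0 × 1900) = 4.493 g bCOD·(g VSS·d)⁻¹.

F/M ≈ 4.49 d⁻¹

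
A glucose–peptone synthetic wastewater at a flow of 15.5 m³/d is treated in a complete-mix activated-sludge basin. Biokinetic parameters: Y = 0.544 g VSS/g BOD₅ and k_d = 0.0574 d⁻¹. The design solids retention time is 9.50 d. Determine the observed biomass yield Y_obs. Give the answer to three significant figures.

Correct the yield for decay: Y_obs = Y/(1 + k_d θ_c) = 0.544 / (1 + 0.0574 × 9.50) = 0.544 / 1.545 = 0.3520.

Y_obs ≈ 0.352 g VSS/g BOD₅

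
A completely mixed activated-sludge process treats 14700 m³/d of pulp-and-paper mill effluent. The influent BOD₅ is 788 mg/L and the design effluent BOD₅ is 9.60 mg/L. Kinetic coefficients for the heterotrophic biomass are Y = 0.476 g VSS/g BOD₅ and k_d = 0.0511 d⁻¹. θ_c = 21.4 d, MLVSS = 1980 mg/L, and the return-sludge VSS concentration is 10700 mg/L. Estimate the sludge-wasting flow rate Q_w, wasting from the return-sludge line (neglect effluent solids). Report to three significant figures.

Q_w ≈ 243 m³/d

Steady-state biomass mass balance: V·X·(1 + k_d·θ_c) = Y·Q·(S₀ − S)·θ_c, so V = 0.476 × 14700 × (788 − 9.60) × 21.4 / [1980 × (1 + 0.0511 × 21.4)] = 1.17×10^8 / 4145 = 28119 m³.
Wasting from the return line (neglecting effluent solids): Q_w = V·X / (θ_c·X_r) = 28119 × 1980 / (21.4 × 10700) = 243.1 m³/d.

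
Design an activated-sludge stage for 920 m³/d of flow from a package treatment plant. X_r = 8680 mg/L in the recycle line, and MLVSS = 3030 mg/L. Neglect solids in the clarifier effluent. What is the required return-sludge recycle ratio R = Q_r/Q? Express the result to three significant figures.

R ≈ 0.536

Mass balance around the secondary clarifier (neglecting effluent solids): R = X / (X_r − X) = 3030 / (8680 − 3030) = 0.5363.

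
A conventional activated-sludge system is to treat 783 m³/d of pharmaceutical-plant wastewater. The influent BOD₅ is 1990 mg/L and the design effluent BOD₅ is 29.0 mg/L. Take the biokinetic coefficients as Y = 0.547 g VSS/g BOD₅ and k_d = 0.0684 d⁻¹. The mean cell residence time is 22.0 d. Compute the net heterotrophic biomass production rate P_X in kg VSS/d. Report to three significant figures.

P_X ≈ 335 kg VSS/d

Y_obs = Y / (1 + k_d θ_c) = 0.547 / (1 + 0.0684 × 22.0) = 0.547 / 2.505 = 0.2184.
ΔS = 1990 − 29.0 = 1961 mg/L, so the substrate removal rate is 783 × 1961/1000 = 1535 kg BOD₅/d.
So the net sludge growth is P_X = 0.2184 × 1535 = 335.3 kg VSS/d.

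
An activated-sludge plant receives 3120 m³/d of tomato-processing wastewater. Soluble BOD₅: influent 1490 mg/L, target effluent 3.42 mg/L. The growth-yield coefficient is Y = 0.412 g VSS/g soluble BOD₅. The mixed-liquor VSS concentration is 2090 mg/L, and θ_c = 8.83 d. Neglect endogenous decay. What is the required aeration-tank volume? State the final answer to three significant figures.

V·X = Y·Q·ΔS·θ_c gives V = 0.412 × 3120 × (1490 − 3.42) × 8.83 / 2090 = 8073 m³.

V ≈ 8070 m³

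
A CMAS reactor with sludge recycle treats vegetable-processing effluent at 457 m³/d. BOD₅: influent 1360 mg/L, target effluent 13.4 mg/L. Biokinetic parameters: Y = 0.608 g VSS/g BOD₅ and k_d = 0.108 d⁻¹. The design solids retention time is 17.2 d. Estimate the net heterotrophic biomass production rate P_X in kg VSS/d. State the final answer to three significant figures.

Y_obs = Y / (1 + k_d θ_c) = 0.608 / (1 + 0.108 × 17.2) = 0.608 / 2.858 = 0.2128.
Mass of BOD₅ removed per day: Q(S₀ − S) = 457 × 1347 g/m³ = 615.4 kg/d.
Net biomass production P_X = Y_obs × Q·(S₀ − S) = 0.2128 × 615.4 = 130.9 kg VSS/d.

P_X ≈ 131 kg VSS/d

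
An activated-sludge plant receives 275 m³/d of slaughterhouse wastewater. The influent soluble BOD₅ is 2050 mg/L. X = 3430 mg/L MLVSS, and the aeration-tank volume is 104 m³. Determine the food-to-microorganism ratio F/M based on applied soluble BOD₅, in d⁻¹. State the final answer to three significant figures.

F/M ≈ 1.58 d⁻¹

F/M = Q·S₀ / (V·X) = 275 × 2050 / (104.0 × 3430) = 1.580 g soluble BOD₅·(g VSS·d)⁻¹.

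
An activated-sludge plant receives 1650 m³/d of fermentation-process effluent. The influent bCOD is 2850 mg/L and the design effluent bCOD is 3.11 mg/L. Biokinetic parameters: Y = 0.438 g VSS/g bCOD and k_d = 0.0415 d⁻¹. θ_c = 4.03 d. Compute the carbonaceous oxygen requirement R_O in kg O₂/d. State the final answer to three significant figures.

Observed yield with endogenous decay: Y_obs = Y / (1 + k_d·θ_c) = 0.438 / (1 + 0.0415 × 4.03) = 0.438 / 1.167 = 0.3752 g VSS/g bCOD.
Mass of bCOD removed per day: Q(S₀ − S) = 1650 × 2847 g/m³ = 4697 kg/d.
P_X = Y_obs·Q·(S₀ − S) = 0.3752 × 4697 = 1763 kg VSS/d.
Carbonaceous O₂ demand = substrate oxidised − cell-mass equivalent = 4697 − 1.42 × 1763 = 2194 kg O₂/d.

R_O ≈ 2190 kg O₂/d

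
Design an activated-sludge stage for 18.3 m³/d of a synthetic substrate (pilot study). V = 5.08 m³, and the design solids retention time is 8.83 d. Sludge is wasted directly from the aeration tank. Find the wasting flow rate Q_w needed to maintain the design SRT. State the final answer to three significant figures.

Q_w ≈ 0.575 m³/d

Wasting from the aeration tank: Q_w = V / θ_c = 5.080 / 8.83 = 0.5753 m³/d.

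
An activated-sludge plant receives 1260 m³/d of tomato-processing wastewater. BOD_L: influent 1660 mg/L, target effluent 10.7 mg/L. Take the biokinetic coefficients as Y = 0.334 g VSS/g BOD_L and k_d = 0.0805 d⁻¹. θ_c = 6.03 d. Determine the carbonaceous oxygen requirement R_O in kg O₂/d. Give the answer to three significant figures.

The observed yield is Y_obs = Y/(1 + k_d·θ_c) = 0.334 / (1 + 0.0805 × 6.03) = 0.334 / 1.485 = 0.2249 g VSS per g BOD_L removed.
Substrate removed = Q·(S₀ − S) = 1260 m³/d × (1660 − 10.7) g/m³ = 2.08×10^6 g/d = 2078 kg/d.
Biomass synthesised: P_X = Y_obs × 2078 = 467.3 kg VSS/d.
R_O = Q·ΔS − 1.42 P_X = 2078 − 663.5 = 1415 kg O₂/d.

R_O ≈ 1410 kg O₂/d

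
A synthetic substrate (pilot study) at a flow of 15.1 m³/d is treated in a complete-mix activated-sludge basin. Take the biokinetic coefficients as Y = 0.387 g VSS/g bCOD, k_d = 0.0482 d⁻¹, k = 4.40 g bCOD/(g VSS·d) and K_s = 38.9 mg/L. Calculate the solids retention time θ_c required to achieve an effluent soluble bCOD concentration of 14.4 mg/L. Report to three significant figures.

θ_c ≈ 2.43 d

From 1/θ_c = Y·k·S/(K_s + S) − k_d: Y·k·S/(K_s+S) = 0.387 × 4.40 × 14.4 / (38.9 + 14.4) = 0.4600 d⁻¹.
Then 1/θ_c = μ − k_d = 0.4600 − 0.0482 = 0.4118 d⁻¹, giving θ_c = 2.428 d.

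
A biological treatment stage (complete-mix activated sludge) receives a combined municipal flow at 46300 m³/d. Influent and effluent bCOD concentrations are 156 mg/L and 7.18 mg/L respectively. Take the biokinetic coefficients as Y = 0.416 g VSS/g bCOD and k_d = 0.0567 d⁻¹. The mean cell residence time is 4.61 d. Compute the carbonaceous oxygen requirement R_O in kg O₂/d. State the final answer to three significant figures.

Y_obs = Y / (1 + k_d θ_c) = 0.416 / (1 + 0.0567 × 4.61) = 0.416 / 1.261 = 0.3298.
Mass of bCOD removed per day: Q(S₀ − S) = 46300 × 148.8 g/m³ = 6890 kg/d.
P_X = Y_obs·Q·(S₀ − S) = 0.3298 × 6890 = 2272 kg VSS/d.
R_O = Q·ΔS − 1.42 P_X = 6890 − 3227 = 3664 kg O₂/d.

R_O ≈ 3660 kg O₂/d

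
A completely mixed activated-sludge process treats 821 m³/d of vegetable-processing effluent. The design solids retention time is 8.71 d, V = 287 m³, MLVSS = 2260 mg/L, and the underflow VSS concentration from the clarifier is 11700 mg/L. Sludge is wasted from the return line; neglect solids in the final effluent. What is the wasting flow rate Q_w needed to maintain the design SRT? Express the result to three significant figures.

Q_w ≈ 6.36 m³/d

Wasting from the return line (neglecting effluent solids): Q_w = V·X / (θ_c·X_r) = 287.0 × 2260 / (8.71 × 11700) = 6.365 m³/d.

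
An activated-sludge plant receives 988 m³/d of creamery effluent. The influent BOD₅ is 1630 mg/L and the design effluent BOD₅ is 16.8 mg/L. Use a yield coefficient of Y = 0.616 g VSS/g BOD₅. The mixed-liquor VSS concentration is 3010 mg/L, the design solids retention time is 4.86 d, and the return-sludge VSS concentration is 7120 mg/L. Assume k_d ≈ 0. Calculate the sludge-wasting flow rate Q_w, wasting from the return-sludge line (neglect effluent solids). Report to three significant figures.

With k_d = 0 the design equation reduces to V = Y Q (S₀−S) θ_c / X = 0.616 × 988 × (1630 − 16.8) × 4.86 / 3010 = 1585 m³.
θ_c = V·X/(Q_w·X_r) when wasting from the recycle, so Q_w = V·X/(θ_c·X_r) = 1585 × 3010 / (4.86 × 7120) = 137.9 m³/d.

Q_w ≈ 138 m³/d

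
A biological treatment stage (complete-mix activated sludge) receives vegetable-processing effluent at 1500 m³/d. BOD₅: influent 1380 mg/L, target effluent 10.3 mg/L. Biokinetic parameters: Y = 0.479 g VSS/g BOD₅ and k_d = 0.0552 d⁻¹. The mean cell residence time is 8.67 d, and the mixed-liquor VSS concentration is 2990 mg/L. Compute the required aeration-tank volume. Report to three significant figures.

Rearranging the biomass balance for a CMAS with decay, V = Y·Q·ΔS·θ_c / [X·(1+k_d θ_c)] = 0.479 × 1500 × (1380 − 10.3) × 8.67 / [2990 × (1 + 0.0552 × 8.67)] = 8.53×10^6 / 4421 = 1930 m³.

V ≈ 1930 m³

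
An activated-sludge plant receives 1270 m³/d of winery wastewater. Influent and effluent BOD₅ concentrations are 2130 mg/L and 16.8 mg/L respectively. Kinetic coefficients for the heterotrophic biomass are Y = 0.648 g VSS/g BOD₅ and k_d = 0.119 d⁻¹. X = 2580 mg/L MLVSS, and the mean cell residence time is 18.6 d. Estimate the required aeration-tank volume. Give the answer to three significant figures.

From the SRT design equation V = Y Q (S₀−S) θ_c / [X (1 + k_d θ_c)] = 0.648 × 1270 × (2130 − 16.8) × 18.6 / [2580 × (1 + 0.119 × 18.6)] = 3.23×10^7 / 8291 = 3902 m³.

V ≈ 3900 m³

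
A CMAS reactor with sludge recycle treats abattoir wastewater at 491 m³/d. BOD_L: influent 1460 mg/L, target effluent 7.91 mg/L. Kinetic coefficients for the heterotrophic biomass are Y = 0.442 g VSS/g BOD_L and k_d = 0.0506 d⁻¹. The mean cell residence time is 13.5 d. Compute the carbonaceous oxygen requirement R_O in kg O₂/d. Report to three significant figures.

R_O ≈ 447 kg O₂/d

Observed yield with endogenous decay: Y_obs = Y / (1 + k_d·θ_c) = 0.442 / (1 + 0.0506 × 13.5) = 0.442 / 1.683 = 0.2626 g VSS/g BOD_L.
ΔS = 1460 − 7.91 = 1452 mg/L, so the substrate removal rate is 491 × 1452/1000 = 713.0 kg BOD_L/d.
Biomass synthesised: P_X = Y_obs × 713.0 = 187.2 kg VSS/d.
R_O = Q·ΔS − 1.42 P_X = 713.0 − 265.9 = 447.1 kg O₂/d.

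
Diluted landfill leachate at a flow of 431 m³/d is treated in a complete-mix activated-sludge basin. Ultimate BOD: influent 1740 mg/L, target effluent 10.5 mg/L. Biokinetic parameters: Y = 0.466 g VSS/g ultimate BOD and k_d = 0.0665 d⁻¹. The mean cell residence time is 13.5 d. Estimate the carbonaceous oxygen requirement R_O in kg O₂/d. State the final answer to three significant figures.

Correct the yield for decay: Y_obs = Y/(1 + k_d θ_c) = 0.466 / (1 + 0.0665 × 13.5) = 0.466 / 1.898 = 0.2456.
Mass of ultimate BOD removed per day: Q(S₀ − S) = 431 × 1730 g/m³ = 745.4 kg/d.
Biomass synthesised: P_X = Y_obs × 745.4 = 183.0 kg VSS/d.
R_O = Q·ΔS − 1.42 P_X = 745.4 − 259.9 = 485.5 kg O₂/d.

R_O ≈ 485 kg O₂/d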